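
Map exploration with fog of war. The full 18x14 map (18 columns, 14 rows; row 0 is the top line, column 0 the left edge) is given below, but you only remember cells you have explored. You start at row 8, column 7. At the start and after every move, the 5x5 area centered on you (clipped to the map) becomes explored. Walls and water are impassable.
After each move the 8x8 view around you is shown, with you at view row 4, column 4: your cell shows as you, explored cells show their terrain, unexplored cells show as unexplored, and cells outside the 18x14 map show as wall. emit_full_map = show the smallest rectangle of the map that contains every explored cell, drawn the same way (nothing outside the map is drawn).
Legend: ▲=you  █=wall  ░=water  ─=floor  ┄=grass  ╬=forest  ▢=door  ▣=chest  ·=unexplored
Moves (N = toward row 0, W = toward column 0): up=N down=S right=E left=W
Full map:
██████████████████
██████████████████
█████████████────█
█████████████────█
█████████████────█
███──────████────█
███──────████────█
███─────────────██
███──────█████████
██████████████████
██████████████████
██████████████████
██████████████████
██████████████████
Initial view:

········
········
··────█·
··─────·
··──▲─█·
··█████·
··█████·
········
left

········
········
··─────█
··──────
··──▲──█
··██████
··██████
········

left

········
········
··──────
··──────
··──▲───
··██████
··██████
········

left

········
········
··█─────
··█─────
··█─▲───
··██████
··██████
········

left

█·······
█·······
█·██────
█·██────
█·██▲───
█·██████
█·██████
█·······

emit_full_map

██──────█
██───────
██▲─────█
█████████
█████████

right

········
········
·██─────
·██─────
·██─▲───
·███████
·███████
········

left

█·······
█·······
█·██────
█·██────
█·██▲───
█·██████
█·██████
█·······

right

········
········
·██─────
·██─────
·██─▲───
·███████
·███████
········

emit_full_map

██──────█
██───────
██─▲────█
█████████
█████████


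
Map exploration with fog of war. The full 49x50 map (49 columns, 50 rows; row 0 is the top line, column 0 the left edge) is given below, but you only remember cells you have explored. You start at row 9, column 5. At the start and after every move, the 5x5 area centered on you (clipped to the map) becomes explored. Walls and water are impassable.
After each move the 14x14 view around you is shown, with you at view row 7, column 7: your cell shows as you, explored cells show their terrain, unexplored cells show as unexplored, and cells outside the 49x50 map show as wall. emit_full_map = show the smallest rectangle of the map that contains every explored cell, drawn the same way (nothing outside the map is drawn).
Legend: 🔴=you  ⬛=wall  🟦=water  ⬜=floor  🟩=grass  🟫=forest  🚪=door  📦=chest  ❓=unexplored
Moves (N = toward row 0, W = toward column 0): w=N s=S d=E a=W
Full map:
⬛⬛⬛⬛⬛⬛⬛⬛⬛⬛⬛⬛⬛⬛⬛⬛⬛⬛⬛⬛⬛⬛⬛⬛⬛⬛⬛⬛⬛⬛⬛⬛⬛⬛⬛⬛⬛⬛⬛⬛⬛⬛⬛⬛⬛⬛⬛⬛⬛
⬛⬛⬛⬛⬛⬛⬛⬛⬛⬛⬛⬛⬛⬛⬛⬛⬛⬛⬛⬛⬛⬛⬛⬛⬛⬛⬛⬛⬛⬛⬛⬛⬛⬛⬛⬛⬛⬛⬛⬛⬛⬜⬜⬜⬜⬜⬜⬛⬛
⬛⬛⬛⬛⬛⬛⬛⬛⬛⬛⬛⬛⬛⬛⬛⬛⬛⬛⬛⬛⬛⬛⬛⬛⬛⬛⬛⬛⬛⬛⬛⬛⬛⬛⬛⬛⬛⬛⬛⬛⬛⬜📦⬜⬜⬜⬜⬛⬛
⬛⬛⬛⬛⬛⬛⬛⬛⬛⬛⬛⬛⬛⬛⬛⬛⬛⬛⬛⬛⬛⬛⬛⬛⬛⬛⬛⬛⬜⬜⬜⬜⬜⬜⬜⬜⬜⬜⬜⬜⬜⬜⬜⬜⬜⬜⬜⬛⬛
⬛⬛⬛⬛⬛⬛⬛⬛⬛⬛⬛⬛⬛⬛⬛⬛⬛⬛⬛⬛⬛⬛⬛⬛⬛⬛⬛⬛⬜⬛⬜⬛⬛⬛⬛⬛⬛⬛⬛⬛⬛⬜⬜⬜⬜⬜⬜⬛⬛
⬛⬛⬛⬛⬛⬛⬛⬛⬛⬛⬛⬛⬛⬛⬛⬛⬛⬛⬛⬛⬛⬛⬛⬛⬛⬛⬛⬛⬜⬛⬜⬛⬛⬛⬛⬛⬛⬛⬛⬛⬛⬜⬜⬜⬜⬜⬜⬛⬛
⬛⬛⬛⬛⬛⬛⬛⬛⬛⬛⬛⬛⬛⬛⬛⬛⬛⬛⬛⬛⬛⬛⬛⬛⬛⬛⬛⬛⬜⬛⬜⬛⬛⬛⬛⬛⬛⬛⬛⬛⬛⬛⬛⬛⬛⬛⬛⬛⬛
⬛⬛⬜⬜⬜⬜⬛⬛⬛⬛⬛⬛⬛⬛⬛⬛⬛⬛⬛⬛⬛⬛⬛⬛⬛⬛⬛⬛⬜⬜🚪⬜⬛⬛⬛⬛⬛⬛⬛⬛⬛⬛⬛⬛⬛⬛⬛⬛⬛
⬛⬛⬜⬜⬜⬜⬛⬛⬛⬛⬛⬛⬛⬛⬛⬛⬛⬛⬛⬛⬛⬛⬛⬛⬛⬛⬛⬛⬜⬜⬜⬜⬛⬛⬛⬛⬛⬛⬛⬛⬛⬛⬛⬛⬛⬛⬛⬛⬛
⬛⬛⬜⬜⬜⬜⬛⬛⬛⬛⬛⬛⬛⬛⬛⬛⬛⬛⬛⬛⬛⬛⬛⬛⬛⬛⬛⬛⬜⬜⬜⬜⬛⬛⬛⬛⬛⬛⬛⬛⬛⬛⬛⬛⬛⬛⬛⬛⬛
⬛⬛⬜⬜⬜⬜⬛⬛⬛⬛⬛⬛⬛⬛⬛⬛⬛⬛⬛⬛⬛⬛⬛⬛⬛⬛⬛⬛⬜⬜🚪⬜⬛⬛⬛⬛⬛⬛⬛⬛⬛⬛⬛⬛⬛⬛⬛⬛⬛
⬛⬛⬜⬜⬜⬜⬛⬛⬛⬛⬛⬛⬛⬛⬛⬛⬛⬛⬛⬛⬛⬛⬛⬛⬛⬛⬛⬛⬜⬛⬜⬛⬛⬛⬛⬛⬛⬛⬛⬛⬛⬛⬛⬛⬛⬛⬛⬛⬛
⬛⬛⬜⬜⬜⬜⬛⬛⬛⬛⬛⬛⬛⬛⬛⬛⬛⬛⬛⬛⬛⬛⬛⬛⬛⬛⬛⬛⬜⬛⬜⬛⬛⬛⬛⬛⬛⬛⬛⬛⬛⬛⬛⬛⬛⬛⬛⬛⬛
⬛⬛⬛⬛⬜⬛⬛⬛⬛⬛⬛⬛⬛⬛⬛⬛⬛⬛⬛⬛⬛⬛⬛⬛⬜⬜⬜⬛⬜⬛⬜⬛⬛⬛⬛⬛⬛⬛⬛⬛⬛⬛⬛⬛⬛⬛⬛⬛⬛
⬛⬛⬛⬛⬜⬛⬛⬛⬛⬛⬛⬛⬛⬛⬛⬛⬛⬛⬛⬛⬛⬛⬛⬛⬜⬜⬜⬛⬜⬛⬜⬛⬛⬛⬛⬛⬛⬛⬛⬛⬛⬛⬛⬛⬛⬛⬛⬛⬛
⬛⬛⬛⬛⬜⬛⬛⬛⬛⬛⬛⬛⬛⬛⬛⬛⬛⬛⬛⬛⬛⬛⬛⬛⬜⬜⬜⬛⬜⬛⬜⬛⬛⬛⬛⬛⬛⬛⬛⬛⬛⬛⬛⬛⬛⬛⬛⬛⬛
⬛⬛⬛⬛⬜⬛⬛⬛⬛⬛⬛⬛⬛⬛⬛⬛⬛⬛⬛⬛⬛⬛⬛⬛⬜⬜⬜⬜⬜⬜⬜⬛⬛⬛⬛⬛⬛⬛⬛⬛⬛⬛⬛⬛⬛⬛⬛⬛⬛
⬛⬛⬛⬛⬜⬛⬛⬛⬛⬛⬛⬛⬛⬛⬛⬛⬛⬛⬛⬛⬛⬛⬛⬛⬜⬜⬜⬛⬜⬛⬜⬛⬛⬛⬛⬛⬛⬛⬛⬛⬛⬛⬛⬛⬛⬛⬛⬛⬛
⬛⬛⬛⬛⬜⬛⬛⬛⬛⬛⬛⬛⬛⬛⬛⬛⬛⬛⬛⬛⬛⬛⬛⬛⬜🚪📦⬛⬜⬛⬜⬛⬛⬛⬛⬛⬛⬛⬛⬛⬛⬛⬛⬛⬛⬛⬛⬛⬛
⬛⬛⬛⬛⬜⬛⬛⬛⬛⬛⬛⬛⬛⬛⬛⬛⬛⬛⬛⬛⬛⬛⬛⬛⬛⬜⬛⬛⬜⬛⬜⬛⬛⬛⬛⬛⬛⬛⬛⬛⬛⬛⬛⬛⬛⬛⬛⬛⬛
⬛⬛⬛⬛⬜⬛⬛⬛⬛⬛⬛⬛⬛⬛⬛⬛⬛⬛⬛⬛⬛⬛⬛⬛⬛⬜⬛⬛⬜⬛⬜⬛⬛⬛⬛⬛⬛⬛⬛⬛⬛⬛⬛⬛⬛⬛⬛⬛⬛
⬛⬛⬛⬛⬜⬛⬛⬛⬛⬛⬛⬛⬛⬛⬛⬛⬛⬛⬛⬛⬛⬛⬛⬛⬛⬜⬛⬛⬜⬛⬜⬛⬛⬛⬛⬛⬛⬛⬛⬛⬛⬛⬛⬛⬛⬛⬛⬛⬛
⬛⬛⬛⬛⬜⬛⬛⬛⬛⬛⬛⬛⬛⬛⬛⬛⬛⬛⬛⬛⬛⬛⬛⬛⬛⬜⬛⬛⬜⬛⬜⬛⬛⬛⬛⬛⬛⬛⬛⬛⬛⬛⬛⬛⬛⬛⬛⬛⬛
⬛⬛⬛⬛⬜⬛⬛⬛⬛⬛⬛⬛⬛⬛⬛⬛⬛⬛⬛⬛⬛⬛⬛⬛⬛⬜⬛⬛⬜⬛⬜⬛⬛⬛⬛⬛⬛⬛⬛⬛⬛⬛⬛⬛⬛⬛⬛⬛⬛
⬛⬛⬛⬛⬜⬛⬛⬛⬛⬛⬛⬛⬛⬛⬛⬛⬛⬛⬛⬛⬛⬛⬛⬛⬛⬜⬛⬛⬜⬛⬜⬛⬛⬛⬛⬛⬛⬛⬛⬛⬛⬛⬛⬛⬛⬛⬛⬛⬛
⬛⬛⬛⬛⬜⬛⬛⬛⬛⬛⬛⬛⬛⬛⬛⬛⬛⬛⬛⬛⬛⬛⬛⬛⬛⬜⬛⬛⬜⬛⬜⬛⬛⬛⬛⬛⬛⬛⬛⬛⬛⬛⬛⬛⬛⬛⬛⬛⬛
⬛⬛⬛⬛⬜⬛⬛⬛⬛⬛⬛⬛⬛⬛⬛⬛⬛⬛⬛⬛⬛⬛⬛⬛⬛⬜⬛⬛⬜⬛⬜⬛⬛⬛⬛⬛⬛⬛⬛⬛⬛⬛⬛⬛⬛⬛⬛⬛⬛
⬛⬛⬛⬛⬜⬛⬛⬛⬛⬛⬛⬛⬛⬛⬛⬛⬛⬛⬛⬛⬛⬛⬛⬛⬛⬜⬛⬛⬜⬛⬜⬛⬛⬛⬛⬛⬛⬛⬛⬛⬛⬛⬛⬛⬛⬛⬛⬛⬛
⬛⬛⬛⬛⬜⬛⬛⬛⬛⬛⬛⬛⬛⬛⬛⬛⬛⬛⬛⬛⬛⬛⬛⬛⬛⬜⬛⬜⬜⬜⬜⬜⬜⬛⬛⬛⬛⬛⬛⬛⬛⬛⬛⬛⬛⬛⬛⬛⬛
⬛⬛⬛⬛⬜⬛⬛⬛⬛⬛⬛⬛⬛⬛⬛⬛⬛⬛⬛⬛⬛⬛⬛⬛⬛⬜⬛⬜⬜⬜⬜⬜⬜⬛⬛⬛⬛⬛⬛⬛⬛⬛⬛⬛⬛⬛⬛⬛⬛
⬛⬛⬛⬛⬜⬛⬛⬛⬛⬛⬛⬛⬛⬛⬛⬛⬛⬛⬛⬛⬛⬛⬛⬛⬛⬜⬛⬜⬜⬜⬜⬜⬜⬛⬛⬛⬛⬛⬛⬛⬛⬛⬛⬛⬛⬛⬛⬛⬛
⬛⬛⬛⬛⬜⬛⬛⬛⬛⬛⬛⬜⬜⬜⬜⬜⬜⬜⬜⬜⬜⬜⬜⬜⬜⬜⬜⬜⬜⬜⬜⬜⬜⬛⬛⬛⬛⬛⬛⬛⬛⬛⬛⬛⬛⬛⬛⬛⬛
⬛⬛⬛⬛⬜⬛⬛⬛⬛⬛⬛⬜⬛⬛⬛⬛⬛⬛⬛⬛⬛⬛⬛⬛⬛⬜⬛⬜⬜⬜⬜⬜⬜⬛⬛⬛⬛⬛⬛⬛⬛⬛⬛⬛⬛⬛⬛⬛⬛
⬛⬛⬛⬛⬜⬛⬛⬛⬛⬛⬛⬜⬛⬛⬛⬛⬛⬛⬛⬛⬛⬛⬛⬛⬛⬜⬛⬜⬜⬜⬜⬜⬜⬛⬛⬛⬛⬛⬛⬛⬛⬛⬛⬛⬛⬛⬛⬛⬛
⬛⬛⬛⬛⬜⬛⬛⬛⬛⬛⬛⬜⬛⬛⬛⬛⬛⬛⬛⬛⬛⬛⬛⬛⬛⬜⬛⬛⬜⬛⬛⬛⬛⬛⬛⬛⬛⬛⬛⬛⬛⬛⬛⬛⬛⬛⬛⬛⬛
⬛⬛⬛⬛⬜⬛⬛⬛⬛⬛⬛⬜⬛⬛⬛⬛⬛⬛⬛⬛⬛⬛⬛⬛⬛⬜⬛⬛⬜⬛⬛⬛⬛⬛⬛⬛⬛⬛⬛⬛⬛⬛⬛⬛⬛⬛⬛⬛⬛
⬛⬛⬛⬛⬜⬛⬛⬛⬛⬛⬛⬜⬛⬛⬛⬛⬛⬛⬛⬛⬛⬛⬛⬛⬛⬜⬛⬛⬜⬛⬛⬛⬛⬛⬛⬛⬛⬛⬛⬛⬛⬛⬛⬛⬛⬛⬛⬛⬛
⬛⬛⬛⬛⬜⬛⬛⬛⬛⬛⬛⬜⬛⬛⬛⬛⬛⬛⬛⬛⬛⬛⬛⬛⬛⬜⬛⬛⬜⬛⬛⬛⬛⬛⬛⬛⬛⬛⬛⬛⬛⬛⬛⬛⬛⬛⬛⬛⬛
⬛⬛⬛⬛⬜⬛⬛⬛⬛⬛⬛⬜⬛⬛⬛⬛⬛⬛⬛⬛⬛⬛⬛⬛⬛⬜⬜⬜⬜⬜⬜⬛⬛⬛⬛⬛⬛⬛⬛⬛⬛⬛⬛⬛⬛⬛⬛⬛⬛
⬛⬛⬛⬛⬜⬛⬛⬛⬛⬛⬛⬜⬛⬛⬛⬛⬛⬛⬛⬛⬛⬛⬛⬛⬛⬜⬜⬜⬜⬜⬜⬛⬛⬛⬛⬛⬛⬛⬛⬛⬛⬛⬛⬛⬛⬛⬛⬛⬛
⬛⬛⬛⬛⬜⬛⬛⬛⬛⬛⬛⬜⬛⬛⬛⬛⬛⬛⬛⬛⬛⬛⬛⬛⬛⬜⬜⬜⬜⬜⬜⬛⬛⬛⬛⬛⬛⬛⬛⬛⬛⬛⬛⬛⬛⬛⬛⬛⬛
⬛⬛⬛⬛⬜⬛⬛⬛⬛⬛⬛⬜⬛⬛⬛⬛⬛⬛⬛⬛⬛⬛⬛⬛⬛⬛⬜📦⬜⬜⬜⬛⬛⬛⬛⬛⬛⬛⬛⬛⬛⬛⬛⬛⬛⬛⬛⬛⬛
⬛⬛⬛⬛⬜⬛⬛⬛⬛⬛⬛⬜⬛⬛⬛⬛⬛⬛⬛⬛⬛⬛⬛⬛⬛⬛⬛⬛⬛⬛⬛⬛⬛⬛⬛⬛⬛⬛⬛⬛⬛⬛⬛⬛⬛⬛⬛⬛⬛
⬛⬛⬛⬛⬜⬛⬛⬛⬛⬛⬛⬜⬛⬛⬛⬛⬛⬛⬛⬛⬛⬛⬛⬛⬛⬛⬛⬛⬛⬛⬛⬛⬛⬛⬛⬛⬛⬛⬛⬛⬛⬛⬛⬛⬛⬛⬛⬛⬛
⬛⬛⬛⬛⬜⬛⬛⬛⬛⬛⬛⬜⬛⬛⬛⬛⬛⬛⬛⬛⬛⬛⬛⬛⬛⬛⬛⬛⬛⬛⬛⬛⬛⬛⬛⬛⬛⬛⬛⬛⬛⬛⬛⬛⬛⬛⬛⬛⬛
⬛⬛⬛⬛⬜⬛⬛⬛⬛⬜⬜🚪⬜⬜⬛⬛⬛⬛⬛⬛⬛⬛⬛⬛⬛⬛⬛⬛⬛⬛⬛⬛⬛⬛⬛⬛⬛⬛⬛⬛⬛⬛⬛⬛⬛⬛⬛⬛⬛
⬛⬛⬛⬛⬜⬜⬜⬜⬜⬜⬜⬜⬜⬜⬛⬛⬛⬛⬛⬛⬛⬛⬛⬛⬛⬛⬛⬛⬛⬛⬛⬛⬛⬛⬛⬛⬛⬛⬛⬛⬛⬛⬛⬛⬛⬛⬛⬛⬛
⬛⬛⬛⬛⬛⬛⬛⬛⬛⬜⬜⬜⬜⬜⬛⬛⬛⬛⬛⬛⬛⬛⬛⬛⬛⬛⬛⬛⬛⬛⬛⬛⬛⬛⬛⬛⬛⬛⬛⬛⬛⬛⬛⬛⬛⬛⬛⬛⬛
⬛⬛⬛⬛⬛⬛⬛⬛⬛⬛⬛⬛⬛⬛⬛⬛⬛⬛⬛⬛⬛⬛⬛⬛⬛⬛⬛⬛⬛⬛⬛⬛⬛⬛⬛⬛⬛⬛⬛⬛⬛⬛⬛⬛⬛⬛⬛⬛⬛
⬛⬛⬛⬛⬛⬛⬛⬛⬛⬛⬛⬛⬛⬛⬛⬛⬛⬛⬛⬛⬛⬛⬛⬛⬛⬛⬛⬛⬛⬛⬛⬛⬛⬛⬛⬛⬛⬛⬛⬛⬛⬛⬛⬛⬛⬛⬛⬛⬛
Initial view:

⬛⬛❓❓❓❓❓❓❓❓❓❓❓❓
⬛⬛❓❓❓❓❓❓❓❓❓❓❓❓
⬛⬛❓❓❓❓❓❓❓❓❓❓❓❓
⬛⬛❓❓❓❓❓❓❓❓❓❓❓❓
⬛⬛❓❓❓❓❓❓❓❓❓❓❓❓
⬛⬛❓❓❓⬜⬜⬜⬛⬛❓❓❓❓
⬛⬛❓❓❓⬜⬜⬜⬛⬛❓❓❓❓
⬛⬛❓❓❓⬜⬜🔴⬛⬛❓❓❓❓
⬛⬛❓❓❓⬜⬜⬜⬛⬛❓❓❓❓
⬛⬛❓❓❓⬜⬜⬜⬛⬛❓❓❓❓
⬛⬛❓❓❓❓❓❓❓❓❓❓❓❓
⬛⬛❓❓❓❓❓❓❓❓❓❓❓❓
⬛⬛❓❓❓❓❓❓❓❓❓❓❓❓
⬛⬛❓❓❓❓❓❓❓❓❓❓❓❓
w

⬛⬛❓❓❓❓❓❓❓❓❓❓❓❓
⬛⬛❓❓❓❓❓❓❓❓❓❓❓❓
⬛⬛❓❓❓❓❓❓❓❓❓❓❓❓
⬛⬛❓❓❓❓❓❓❓❓❓❓❓❓
⬛⬛❓❓❓❓❓❓❓❓❓❓❓❓
⬛⬛❓❓❓⬛⬛⬛⬛⬛❓❓❓❓
⬛⬛❓❓❓⬜⬜⬜⬛⬛❓❓❓❓
⬛⬛❓❓❓⬜⬜🔴⬛⬛❓❓❓❓
⬛⬛❓❓❓⬜⬜⬜⬛⬛❓❓❓❓
⬛⬛❓❓❓⬜⬜⬜⬛⬛❓❓❓❓
⬛⬛❓❓❓⬜⬜⬜⬛⬛❓❓❓❓
⬛⬛❓❓❓❓❓❓❓❓❓❓❓❓
⬛⬛❓❓❓❓❓❓❓❓❓❓❓❓
⬛⬛❓❓❓❓❓❓❓❓❓❓❓❓

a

⬛⬛⬛❓❓❓❓❓❓❓❓❓❓❓
⬛⬛⬛❓❓❓❓❓❓❓❓❓❓❓
⬛⬛⬛❓❓❓❓❓❓❓❓❓❓❓
⬛⬛⬛❓❓❓❓❓❓❓❓❓❓❓
⬛⬛⬛❓❓❓❓❓❓❓❓❓❓❓
⬛⬛⬛❓❓⬛⬛⬛⬛⬛⬛❓❓❓
⬛⬛⬛❓❓⬜⬜⬜⬜⬛⬛❓❓❓
⬛⬛⬛❓❓⬜⬜🔴⬜⬛⬛❓❓❓
⬛⬛⬛❓❓⬜⬜⬜⬜⬛⬛❓❓❓
⬛⬛⬛❓❓⬜⬜⬜⬜⬛⬛❓❓❓
⬛⬛⬛❓❓❓⬜⬜⬜⬛⬛❓❓❓
⬛⬛⬛❓❓❓❓❓❓❓❓❓❓❓
⬛⬛⬛❓❓❓❓❓❓❓❓❓❓❓
⬛⬛⬛❓❓❓❓❓❓❓❓❓❓❓

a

⬛⬛⬛⬛❓❓❓❓❓❓❓❓❓❓
⬛⬛⬛⬛❓❓❓❓❓❓❓❓❓❓
⬛⬛⬛⬛❓❓❓❓❓❓❓❓❓❓
⬛⬛⬛⬛❓❓❓❓❓❓❓❓❓❓
⬛⬛⬛⬛❓❓❓❓❓❓❓❓❓❓
⬛⬛⬛⬛❓⬛⬛⬛⬛⬛⬛⬛❓❓
⬛⬛⬛⬛❓⬛⬜⬜⬜⬜⬛⬛❓❓
⬛⬛⬛⬛❓⬛⬜🔴⬜⬜⬛⬛❓❓
⬛⬛⬛⬛❓⬛⬜⬜⬜⬜⬛⬛❓❓
⬛⬛⬛⬛❓⬛⬜⬜⬜⬜⬛⬛❓❓
⬛⬛⬛⬛❓❓❓⬜⬜⬜⬛⬛❓❓
⬛⬛⬛⬛❓❓❓❓❓❓❓❓❓❓
⬛⬛⬛⬛❓❓❓❓❓❓❓❓❓❓
⬛⬛⬛⬛❓❓❓❓❓❓❓❓❓❓

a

⬛⬛⬛⬛⬛❓❓❓❓❓❓❓❓❓
⬛⬛⬛⬛⬛❓❓❓❓❓❓❓❓❓
⬛⬛⬛⬛⬛❓❓❓❓❓❓❓❓❓
⬛⬛⬛⬛⬛❓❓❓❓❓❓❓❓❓
⬛⬛⬛⬛⬛❓❓❓❓❓❓❓❓❓
⬛⬛⬛⬛⬛⬛⬛⬛⬛⬛⬛⬛⬛❓
⬛⬛⬛⬛⬛⬛⬛⬜⬜⬜⬜⬛⬛❓
⬛⬛⬛⬛⬛⬛⬛🔴⬜⬜⬜⬛⬛❓
⬛⬛⬛⬛⬛⬛⬛⬜⬜⬜⬜⬛⬛❓
⬛⬛⬛⬛⬛⬛⬛⬜⬜⬜⬜⬛⬛❓
⬛⬛⬛⬛⬛❓❓❓⬜⬜⬜⬛⬛❓
⬛⬛⬛⬛⬛❓❓❓❓❓❓❓❓❓
⬛⬛⬛⬛⬛❓❓❓❓❓❓❓❓❓
⬛⬛⬛⬛⬛❓❓❓❓❓❓❓❓❓

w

⬛⬛⬛⬛⬛❓❓❓❓❓❓❓❓❓
⬛⬛⬛⬛⬛❓❓❓❓❓❓❓❓❓
⬛⬛⬛⬛⬛❓❓❓❓❓❓❓❓❓
⬛⬛⬛⬛⬛❓❓❓❓❓❓❓❓❓
⬛⬛⬛⬛⬛❓❓❓❓❓❓❓❓❓
⬛⬛⬛⬛⬛⬛⬛⬛⬛⬛❓❓❓❓
⬛⬛⬛⬛⬛⬛⬛⬛⬛⬛⬛⬛⬛❓
⬛⬛⬛⬛⬛⬛⬛🔴⬜⬜⬜⬛⬛❓
⬛⬛⬛⬛⬛⬛⬛⬜⬜⬜⬜⬛⬛❓
⬛⬛⬛⬛⬛⬛⬛⬜⬜⬜⬜⬛⬛❓
⬛⬛⬛⬛⬛⬛⬛⬜⬜⬜⬜⬛⬛❓
⬛⬛⬛⬛⬛❓❓❓⬜⬜⬜⬛⬛❓
⬛⬛⬛⬛⬛❓❓❓❓❓❓❓❓❓
⬛⬛⬛⬛⬛❓❓❓❓❓❓❓❓❓

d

⬛⬛⬛⬛❓❓❓❓❓❓❓❓❓❓
⬛⬛⬛⬛❓❓❓❓❓❓❓❓❓❓
⬛⬛⬛⬛❓❓❓❓❓❓❓❓❓❓
⬛⬛⬛⬛❓❓❓❓❓❓❓❓❓❓
⬛⬛⬛⬛❓❓❓❓❓❓❓❓❓❓
⬛⬛⬛⬛⬛⬛⬛⬛⬛⬛❓❓❓❓
⬛⬛⬛⬛⬛⬛⬛⬛⬛⬛⬛⬛❓❓
⬛⬛⬛⬛⬛⬛⬜🔴⬜⬜⬛⬛❓❓
⬛⬛⬛⬛⬛⬛⬜⬜⬜⬜⬛⬛❓❓
⬛⬛⬛⬛⬛⬛⬜⬜⬜⬜⬛⬛❓❓
⬛⬛⬛⬛⬛⬛⬜⬜⬜⬜⬛⬛❓❓
⬛⬛⬛⬛❓❓❓⬜⬜⬜⬛⬛❓❓
⬛⬛⬛⬛❓❓❓❓❓❓❓❓❓❓
⬛⬛⬛⬛❓❓❓❓❓❓❓❓❓❓

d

⬛⬛⬛❓❓❓❓❓❓❓❓❓❓❓
⬛⬛⬛❓❓❓❓❓❓❓❓❓❓❓
⬛⬛⬛❓❓❓❓❓❓❓❓❓❓❓
⬛⬛⬛❓❓❓❓❓❓❓❓❓❓❓
⬛⬛⬛❓❓❓❓❓❓❓❓❓❓❓
⬛⬛⬛⬛⬛⬛⬛⬛⬛⬛❓❓❓❓
⬛⬛⬛⬛⬛⬛⬛⬛⬛⬛⬛❓❓❓
⬛⬛⬛⬛⬛⬜⬜🔴⬜⬛⬛❓❓❓
⬛⬛⬛⬛⬛⬜⬜⬜⬜⬛⬛❓❓❓
⬛⬛⬛⬛⬛⬜⬜⬜⬜⬛⬛❓❓❓
⬛⬛⬛⬛⬛⬜⬜⬜⬜⬛⬛❓❓❓
⬛⬛⬛❓❓❓⬜⬜⬜⬛⬛❓❓❓
⬛⬛⬛❓❓❓❓❓❓❓❓❓❓❓
⬛⬛⬛❓❓❓❓❓❓❓❓❓❓❓

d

⬛⬛❓❓❓❓❓❓❓❓❓❓❓❓
⬛⬛❓❓❓❓❓❓❓❓❓❓❓❓
⬛⬛❓❓❓❓❓❓❓❓❓❓❓❓
⬛⬛❓❓❓❓❓❓❓❓❓❓❓❓
⬛⬛❓❓❓❓❓❓❓❓❓❓❓❓
⬛⬛⬛⬛⬛⬛⬛⬛⬛⬛❓❓❓❓
⬛⬛⬛⬛⬛⬛⬛⬛⬛⬛❓❓❓❓
⬛⬛⬛⬛⬜⬜⬜🔴⬛⬛❓❓❓❓
⬛⬛⬛⬛⬜⬜⬜⬜⬛⬛❓❓❓❓
⬛⬛⬛⬛⬜⬜⬜⬜⬛⬛❓❓❓❓
⬛⬛⬛⬛⬜⬜⬜⬜⬛⬛❓❓❓❓
⬛⬛❓❓❓⬜⬜⬜⬛⬛❓❓❓❓
⬛⬛❓❓❓❓❓❓❓❓❓❓❓❓
⬛⬛❓❓❓❓❓❓❓❓❓❓❓❓

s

⬛⬛❓❓❓❓❓❓❓❓❓❓❓❓
⬛⬛❓❓❓❓❓❓❓❓❓❓❓❓
⬛⬛❓❓❓❓❓❓❓❓❓❓❓❓
⬛⬛❓❓❓❓❓❓❓❓❓❓❓❓
⬛⬛⬛⬛⬛⬛⬛⬛⬛⬛❓❓❓❓
⬛⬛⬛⬛⬛⬛⬛⬛⬛⬛❓❓❓❓
⬛⬛⬛⬛⬜⬜⬜⬜⬛⬛❓❓❓❓
⬛⬛⬛⬛⬜⬜⬜🔴⬛⬛❓❓❓❓
⬛⬛⬛⬛⬜⬜⬜⬜⬛⬛❓❓❓❓
⬛⬛⬛⬛⬜⬜⬜⬜⬛⬛❓❓❓❓
⬛⬛❓❓❓⬜⬜⬜⬛⬛❓❓❓❓
⬛⬛❓❓❓❓❓❓❓❓❓❓❓❓
⬛⬛❓❓❓❓❓❓❓❓❓❓❓❓
⬛⬛❓❓❓❓❓❓❓❓❓❓❓❓

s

⬛⬛❓❓❓❓❓❓❓❓❓❓❓❓
⬛⬛❓❓❓❓❓❓❓❓❓❓❓❓
⬛⬛❓❓❓❓❓❓❓❓❓❓❓❓
⬛⬛⬛⬛⬛⬛⬛⬛⬛⬛❓❓❓❓
⬛⬛⬛⬛⬛⬛⬛⬛⬛⬛❓❓❓❓
⬛⬛⬛⬛⬜⬜⬜⬜⬛⬛❓❓❓❓
⬛⬛⬛⬛⬜⬜⬜⬜⬛⬛❓❓❓❓
⬛⬛⬛⬛⬜⬜⬜🔴⬛⬛❓❓❓❓
⬛⬛⬛⬛⬜⬜⬜⬜⬛⬛❓❓❓❓
⬛⬛❓❓❓⬜⬜⬜⬛⬛❓❓❓❓
⬛⬛❓❓❓❓❓❓❓❓❓❓❓❓
⬛⬛❓❓❓❓❓❓❓❓❓❓❓❓
⬛⬛❓❓❓❓❓❓❓❓❓❓❓❓
⬛⬛❓❓❓❓❓❓❓❓❓❓❓❓

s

⬛⬛❓❓❓❓❓❓❓❓❓❓❓❓
⬛⬛❓❓❓❓❓❓❓❓❓❓❓❓
⬛⬛⬛⬛⬛⬛⬛⬛⬛⬛❓❓❓❓
⬛⬛⬛⬛⬛⬛⬛⬛⬛⬛❓❓❓❓
⬛⬛⬛⬛⬜⬜⬜⬜⬛⬛❓❓❓❓
⬛⬛⬛⬛⬜⬜⬜⬜⬛⬛❓❓❓❓
⬛⬛⬛⬛⬜⬜⬜⬜⬛⬛❓❓❓❓
⬛⬛⬛⬛⬜⬜⬜🔴⬛⬛❓❓❓❓
⬛⬛❓❓❓⬜⬜⬜⬛⬛❓❓❓❓
⬛⬛❓❓❓⬜⬜⬜⬛⬛❓❓❓❓
⬛⬛❓❓❓❓❓❓❓❓❓❓❓❓
⬛⬛❓❓❓❓❓❓❓❓❓❓❓❓
⬛⬛❓❓❓❓❓❓❓❓❓❓❓❓
⬛⬛❓❓❓❓❓❓❓❓❓❓❓❓

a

⬛⬛⬛❓❓❓❓❓❓❓❓❓❓❓
⬛⬛⬛❓❓❓❓❓❓❓❓❓❓❓
⬛⬛⬛⬛⬛⬛⬛⬛⬛⬛⬛❓❓❓
⬛⬛⬛⬛⬛⬛⬛⬛⬛⬛⬛❓❓❓
⬛⬛⬛⬛⬛⬜⬜⬜⬜⬛⬛❓❓❓
⬛⬛⬛⬛⬛⬜⬜⬜⬜⬛⬛❓❓❓
⬛⬛⬛⬛⬛⬜⬜⬜⬜⬛⬛❓❓❓
⬛⬛⬛⬛⬛⬜⬜🔴⬜⬛⬛❓❓❓
⬛⬛⬛❓❓⬜⬜⬜⬜⬛⬛❓❓❓
⬛⬛⬛❓❓⬜⬜⬜⬜⬛⬛❓❓❓
⬛⬛⬛❓❓❓❓❓❓❓❓❓❓❓
⬛⬛⬛❓❓❓❓❓❓❓❓❓❓❓
⬛⬛⬛❓❓❓❓❓❓❓❓❓❓❓
⬛⬛⬛❓❓❓❓❓❓❓❓❓❓❓

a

⬛⬛⬛⬛❓❓❓❓❓❓❓❓❓❓
⬛⬛⬛⬛❓❓❓❓❓❓❓❓❓❓
⬛⬛⬛⬛⬛⬛⬛⬛⬛⬛⬛⬛❓❓
⬛⬛⬛⬛⬛⬛⬛⬛⬛⬛⬛⬛❓❓
⬛⬛⬛⬛⬛⬛⬜⬜⬜⬜⬛⬛❓❓
⬛⬛⬛⬛⬛⬛⬜⬜⬜⬜⬛⬛❓❓
⬛⬛⬛⬛⬛⬛⬜⬜⬜⬜⬛⬛❓❓
⬛⬛⬛⬛⬛⬛⬜🔴⬜⬜⬛⬛❓❓
⬛⬛⬛⬛❓⬛⬜⬜⬜⬜⬛⬛❓❓
⬛⬛⬛⬛❓⬛⬜⬜⬜⬜⬛⬛❓❓
⬛⬛⬛⬛❓❓❓❓❓❓❓❓❓❓
⬛⬛⬛⬛❓❓❓❓❓❓❓❓❓❓
⬛⬛⬛⬛❓❓❓❓❓❓❓❓❓❓
⬛⬛⬛⬛❓❓❓❓❓❓❓❓❓❓

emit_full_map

⬛⬛⬛⬛⬛⬛⬛⬛
⬛⬛⬛⬛⬛⬛⬛⬛
⬛⬛⬜⬜⬜⬜⬛⬛
⬛⬛⬜⬜⬜⬜⬛⬛
⬛⬛⬜⬜⬜⬜⬛⬛
⬛⬛⬜🔴⬜⬜⬛⬛
❓⬛⬜⬜⬜⬜⬛⬛
❓⬛⬜⬜⬜⬜⬛⬛


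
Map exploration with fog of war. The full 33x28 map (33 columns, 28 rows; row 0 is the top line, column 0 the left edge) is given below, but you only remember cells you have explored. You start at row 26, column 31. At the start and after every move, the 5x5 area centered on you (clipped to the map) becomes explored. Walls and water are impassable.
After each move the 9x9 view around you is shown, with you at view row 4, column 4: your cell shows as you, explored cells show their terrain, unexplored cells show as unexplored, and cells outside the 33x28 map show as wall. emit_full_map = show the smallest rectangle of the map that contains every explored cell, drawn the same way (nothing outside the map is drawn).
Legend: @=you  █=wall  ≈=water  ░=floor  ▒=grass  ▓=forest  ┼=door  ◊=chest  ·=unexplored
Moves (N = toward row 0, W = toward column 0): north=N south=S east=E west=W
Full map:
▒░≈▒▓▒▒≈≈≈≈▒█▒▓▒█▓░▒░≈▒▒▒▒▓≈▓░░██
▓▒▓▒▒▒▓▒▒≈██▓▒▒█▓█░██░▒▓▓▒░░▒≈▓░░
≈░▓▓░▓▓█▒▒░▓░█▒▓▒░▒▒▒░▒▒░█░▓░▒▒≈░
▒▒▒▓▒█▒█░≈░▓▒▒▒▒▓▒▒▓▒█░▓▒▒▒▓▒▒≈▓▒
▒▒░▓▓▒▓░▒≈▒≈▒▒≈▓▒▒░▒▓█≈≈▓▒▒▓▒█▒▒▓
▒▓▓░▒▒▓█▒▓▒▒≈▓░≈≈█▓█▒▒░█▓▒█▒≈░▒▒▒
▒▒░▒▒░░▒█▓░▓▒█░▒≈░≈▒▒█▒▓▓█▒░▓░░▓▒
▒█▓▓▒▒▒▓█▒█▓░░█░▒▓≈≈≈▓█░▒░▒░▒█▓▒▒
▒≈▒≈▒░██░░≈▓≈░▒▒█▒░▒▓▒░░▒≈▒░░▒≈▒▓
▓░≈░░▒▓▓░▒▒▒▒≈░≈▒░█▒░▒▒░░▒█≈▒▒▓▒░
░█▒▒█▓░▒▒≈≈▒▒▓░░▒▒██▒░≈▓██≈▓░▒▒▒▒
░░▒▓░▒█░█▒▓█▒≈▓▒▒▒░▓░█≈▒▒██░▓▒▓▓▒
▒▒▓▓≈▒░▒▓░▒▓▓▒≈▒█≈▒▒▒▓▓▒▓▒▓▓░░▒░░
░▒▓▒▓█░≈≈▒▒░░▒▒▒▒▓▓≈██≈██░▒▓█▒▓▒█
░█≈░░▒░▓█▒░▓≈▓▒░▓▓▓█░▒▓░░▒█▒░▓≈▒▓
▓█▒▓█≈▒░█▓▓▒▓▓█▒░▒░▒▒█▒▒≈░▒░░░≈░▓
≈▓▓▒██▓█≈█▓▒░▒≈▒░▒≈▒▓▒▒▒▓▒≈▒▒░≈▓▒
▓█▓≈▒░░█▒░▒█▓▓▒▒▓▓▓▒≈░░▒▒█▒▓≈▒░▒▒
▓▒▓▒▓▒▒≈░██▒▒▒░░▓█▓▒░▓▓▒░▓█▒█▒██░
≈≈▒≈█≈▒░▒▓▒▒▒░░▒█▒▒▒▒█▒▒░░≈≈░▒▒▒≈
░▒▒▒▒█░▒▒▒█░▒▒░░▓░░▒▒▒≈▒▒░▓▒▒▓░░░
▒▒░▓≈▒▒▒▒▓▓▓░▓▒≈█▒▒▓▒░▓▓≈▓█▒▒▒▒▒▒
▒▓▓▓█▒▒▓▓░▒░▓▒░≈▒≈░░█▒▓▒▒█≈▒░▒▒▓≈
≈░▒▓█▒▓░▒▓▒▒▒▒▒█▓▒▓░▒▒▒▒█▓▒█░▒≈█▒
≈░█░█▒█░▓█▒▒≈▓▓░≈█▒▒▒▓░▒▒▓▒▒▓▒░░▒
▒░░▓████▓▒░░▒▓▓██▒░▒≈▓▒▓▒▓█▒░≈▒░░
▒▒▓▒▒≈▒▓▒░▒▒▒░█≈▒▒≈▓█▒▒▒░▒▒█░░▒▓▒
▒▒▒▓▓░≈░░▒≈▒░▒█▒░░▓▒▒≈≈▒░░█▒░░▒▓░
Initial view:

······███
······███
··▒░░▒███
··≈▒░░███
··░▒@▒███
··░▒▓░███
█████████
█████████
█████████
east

·····████
·····████
·▒░░▒████
·≈▒░░████
·░▒▓@████
·░▒▓░████
█████████
█████████
█████████

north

·····████
·····████
··≈█▒████
·▒░░▒████
·≈▒░@████
·░▒▓▒████
·░▒▓░████
█████████
█████████

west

······███
······███
··▒≈█▒███
··▒░░▒███
··≈▒@░███
··░▒▓▒███
··░▒▓░███
█████████
█████████

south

······███
··▒≈█▒███
··▒░░▒███
··≈▒░░███
··░▒@▒███
··░▒▓░███
█████████
█████████
█████████

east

·····████
·▒≈█▒████
·▒░░▒████
·≈▒░░████
·░▒▓@████
·░▒▓░████
█████████
█████████
█████████

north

·····████
·····████
·▒≈█▒████
·▒░░▒████
·≈▒░@████
·░▒▓▒████
·░▒▓░████
█████████
█████████

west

······███
······███
··▒≈█▒███
··▒░░▒███
··≈▒@░███
··░▒▓▒███
··░▒▓░███
█████████
█████████

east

·····████
·····████
·▒≈█▒████
·▒░░▒████
·≈▒░@████
·░▒▓▒████
·░▒▓░████
█████████
█████████

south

·····████
·▒≈█▒████
·▒░░▒████
·≈▒░░████
·░▒▓@████
·░▒▓░████
█████████
█████████
█████████

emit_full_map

▒≈█▒
▒░░▒
≈▒░░
░▒▓@
░▒▓░

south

·▒≈█▒████
·▒░░▒████
·≈▒░░████
·░▒▓▒████
·░▒▓@████
█████████
█████████
█████████
█████████


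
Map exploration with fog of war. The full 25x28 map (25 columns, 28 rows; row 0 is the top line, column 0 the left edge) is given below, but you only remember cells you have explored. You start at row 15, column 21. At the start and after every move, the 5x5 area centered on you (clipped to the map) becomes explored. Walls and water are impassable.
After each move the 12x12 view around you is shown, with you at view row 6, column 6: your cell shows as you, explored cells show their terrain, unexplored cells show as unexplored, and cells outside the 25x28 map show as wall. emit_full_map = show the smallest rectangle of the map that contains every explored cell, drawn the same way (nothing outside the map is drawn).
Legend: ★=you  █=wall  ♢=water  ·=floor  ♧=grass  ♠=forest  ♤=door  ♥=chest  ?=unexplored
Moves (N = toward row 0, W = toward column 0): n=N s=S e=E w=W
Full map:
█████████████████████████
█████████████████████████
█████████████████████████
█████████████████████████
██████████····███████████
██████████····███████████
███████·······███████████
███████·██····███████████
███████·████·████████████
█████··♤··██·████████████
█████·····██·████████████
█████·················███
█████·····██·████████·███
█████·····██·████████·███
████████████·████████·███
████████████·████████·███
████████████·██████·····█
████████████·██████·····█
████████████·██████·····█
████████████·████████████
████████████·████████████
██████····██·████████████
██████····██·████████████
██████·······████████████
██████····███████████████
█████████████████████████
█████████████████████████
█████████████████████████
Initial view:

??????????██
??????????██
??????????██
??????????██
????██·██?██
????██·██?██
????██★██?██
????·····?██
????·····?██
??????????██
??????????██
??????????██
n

??????????██
??????????██
??????????██
??????????██
????██·██?██
????██·██?██
????██★██?██
????██·██?██
????·····?██
????·····?██
??????????██
??????????██

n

??????????██
??????????██
??????????██
??????????██
????···██?██
????██·██?██
????██★██?██
????██·██?██
????██·██?██
????·····?██
????·····?██
??????????██

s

??????????██
??????????██
??????????██
????···██?██
????██·██?██
????██·██?██
????██★██?██
????██·██?██
????·····?██
????·····?██
??????????██
??????????██

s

??????????██
??????????██
????···██?██
????██·██?██
????██·██?██
????██·██?██
????██★██?██
????·····?██
????·····?██
??????????██
??????????██
??????????██

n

??????????██
??????????██
??????????██
????···██?██
????██·██?██
????██·██?██
????██★██?██
????██·██?██
????·····?██
????·····?██
??????????██
??????????██

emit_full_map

···██
██·██
██·██
██★██
██·██
·····
·····

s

??????????██
??????????██
????···██?██
????██·██?██
????██·██?██
????██·██?██
????██★██?██
????·····?██
????·····?██
??????????██
??????????██
??????????██


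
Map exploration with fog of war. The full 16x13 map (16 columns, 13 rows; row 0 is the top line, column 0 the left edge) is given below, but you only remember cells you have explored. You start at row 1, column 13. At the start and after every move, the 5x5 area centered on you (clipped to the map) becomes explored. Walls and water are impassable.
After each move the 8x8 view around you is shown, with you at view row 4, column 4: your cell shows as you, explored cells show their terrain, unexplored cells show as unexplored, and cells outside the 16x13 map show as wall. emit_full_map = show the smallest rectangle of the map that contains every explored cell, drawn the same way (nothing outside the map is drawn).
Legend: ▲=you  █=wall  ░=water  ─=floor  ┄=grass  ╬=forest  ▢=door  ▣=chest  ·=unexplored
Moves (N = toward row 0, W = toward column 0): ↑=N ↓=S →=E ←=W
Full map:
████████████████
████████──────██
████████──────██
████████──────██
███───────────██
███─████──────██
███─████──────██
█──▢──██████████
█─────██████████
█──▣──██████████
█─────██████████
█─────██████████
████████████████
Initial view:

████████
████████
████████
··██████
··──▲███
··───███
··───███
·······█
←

████████
████████
████████
··██████
··──▲─██
··────██
··────██
········

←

████████
████████
████████
··██████
··──▲──█
··─────█
··─────█
········

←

████████
████████
████████
··██████
··──▲───
··──────
··──────
········

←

████████
████████
████████
··██████
··█─▲───
··█─────
··█─────
········

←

████████
████████
████████
··██████
··██▲───
··██────
··██────
········

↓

████████
████████
··██████
··██────
··██▲───
··██────
··─────·
········

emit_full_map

██████████
██──────██
██▲─────██
██──────██
─────·····

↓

████████
··██████
··██────
··██────
··██▲───
··─────·
··██───·
········

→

████████
·███████
·██─────
·██─────
·██─▲───
·──────·
·██────·
········

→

████████
████████
██──────
██──────
██──▲───
───────·
██─────·
········

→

████████
████████
█──────█
█──────█
█───▲──█
───────·
█──────·
········

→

████████
████████
──────██
──────██
────▲─██
──────█·
──────█·
········

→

████████
████████
─────███
─────███
────▲███
─────███
─────███
·······█

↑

████████
████████
████████
─────███
────▲███
─────███
─────███
─────███

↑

████████
████████
████████
████████
────▲███
─────███
─────███
─────███

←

████████
████████
████████
████████
────▲─██
──────██
──────██
──────██

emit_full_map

██████████
██────▲─██
██──────██
██──────██
────────██
██──────██

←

████████
████████
████████
████████
█───▲──█
█──────█
█──────█
───────█

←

████████
████████
████████
████████
██──▲───
██──────
██──────
────────

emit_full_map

██████████
██──▲───██
██──────██
██──────██
────────██
██──────██


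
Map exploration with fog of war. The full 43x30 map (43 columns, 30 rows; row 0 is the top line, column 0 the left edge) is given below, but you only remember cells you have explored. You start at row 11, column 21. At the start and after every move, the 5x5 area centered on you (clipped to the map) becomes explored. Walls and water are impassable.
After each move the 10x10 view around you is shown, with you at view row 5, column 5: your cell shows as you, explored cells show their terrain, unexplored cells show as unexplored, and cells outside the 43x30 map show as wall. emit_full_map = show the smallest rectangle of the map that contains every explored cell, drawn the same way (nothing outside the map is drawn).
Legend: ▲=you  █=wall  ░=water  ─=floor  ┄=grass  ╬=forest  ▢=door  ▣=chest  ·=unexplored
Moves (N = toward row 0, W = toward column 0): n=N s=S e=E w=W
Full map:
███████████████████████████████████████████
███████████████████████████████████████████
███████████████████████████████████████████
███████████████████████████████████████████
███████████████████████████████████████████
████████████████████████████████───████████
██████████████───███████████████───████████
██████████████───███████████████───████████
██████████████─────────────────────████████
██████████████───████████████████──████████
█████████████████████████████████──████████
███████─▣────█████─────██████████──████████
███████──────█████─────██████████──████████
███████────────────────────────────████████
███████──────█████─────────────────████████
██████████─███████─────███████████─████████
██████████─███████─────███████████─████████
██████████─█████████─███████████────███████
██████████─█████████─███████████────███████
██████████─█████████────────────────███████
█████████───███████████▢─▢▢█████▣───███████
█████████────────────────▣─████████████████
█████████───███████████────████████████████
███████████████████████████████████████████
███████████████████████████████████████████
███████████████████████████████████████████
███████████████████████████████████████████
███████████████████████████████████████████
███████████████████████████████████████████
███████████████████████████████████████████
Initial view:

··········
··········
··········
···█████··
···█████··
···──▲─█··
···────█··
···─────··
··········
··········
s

··········
··········
···█████··
···█████··
···────█··
···──▲─█··
···─────··
···─────··
··········
··········

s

··········
···█████··
···█████··
···────█··
···────█··
···──▲──··
···─────··
···────█··
··········
··········

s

···█████··
···█████··
···────█··
···────█··
···─────··
···──▲──··
···────█··
···────█··
··········
··········

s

···█████··
···────█··
···────█··
···─────··
···─────··
···──▲─█··
···────█··
···█─███··
··········
··········

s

···────█··
···────█··
···─────··
···─────··
···────█··
···──▲─█··
···█─███··
···█─███··
··········
··········

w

····────█·
····────█·
····─────·
···──────·
···─────█·
···──▲──█·
···██─███·
···██─███·
··········
··········

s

····────█·
····─────·
···──────·
···─────█·
···─────█·
···██▲███·
···██─███·
···██───··
··········
··········

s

····─────·
···──────·
···─────█·
···─────█·
···██─███·
···██▲███·
···██───··
···█████··
··········
··········

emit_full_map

·█████
·█████
·────█
·────█
·─────
──────
─────█
─────█
██─███
██▲███
██───·
█████·

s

···──────·
···─────█·
···─────█·
···██─███·
···██─███·
···██▲──··
···█████··
···─────··
··········
··········

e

··──────··
··─────█··
··─────█··
··██─███··
··██─███··
··██─▲──··
··█████▢··
··──────··
··········
··········

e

·──────···
·─────█···
·─────█···
·██─████··
·██─████··
·██──▲──··
·█████▢─··
·───────··
··········
··········

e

──────····
─────█····
─────█····
██─█████··
██─█████··
██───▲──··
█████▢─▢··
───────▣··
··········
··········

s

─────█····
─────█····
██─█████··
██─█████··
██──────··
█████▲─▢··
───────▣··
···██───··
··········
··········

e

────█·····
────█·····
█─█████···
█─██████··
█───────··
████▢▲▢▢··
──────▣─··
··██────··
··········
··········

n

─────·····
────█·····
────█·····
█─██████··
█─██████··
█────▲──··
████▢─▢▢··
──────▣─··
··██────··
··········

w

──────····
─────█····
─────█····
██─██████·
██─██████·
██───▲───·
█████▢─▢▢·
───────▣─·
···██────·
··········

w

·──────···
·─────█···
·─────█···
·██─██████
·██─██████
·██──▲────
·█████▢─▢▢
·───────▣─
····██────
··········

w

··──────··
··─────█··
··─────█··
··██─█████
··██─█████
··██─▲────
··█████▢─▢
··───────▣
·····██───
··········

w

···──────·
···─────█·
···─────█·
···██─████
···██─████
···██▲────
···█████▢─
···───────
······██──
··········

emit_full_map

·█████···
·█████···
·────█···
·────█···
·─────···
──────···
─────█···
─────█···
██─██████
██─██████
██▲──────
█████▢─▢▢
───────▣─
···██────

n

····─────·
···──────·
···─────█·
···─────█·
···██─████
···██▲████
···██─────
···█████▢─
···───────
······██──

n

····────█·
····─────·
···──────·
···─────█·
···─────█·
···██▲████
···██─████
···██─────
···█████▢─
···───────

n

····────█·
····────█·
····─────·
···──────·
···─────█·
···──▲──█·
···██─████
···██─████
···██─────
···█████▢─

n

····█████·
····────█·
····────█·
···──────·
···──────·
···──▲──█·
···─────█·
···██─████
···██─████
···██─────

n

····█████·
····█████·
····────█·
···─────█·
···──────·
···──▲───·
···─────█·
···─────█·
···██─████
···██─████

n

··········
····█████·
····█████·
···─────█·
···─────█·
···──▲───·
···──────·
···─────█·
···─────█·
···██─████

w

··········
·····█████
·····█████
···█─────█
···█─────█
···──▲────
···█──────
···█─────█
····─────█
····██─███

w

··········
······████
······████
···██─────
···██─────
···──▲────
···██─────
···██─────
·····─────
·····██─██

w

··········
·······███
·······███
···███────
···███────
···──▲────
···███────
···███────
······────
······██─█

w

··········
········██
········██
···████───
···████───
···──▲────
···████───
···████───
·······───
·······██─

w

··········
·········█
·········█
···█████──
···█████──
···──▲────
···█████──
···█████──
········──
········██

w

··········
··········
··········
···─█████─
···─█████─
···──▲────
···─█████─
···██████─
·········─
·········█

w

··········
··········
··········
···──█████
···──█████
···──▲────
···──█████
···███████
··········
··········

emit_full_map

········█████···
········█████···
──█████─────█···
──█████─────█···
──▲──────────···
──█████──────···
███████─────█···
·······─────█···
·······██─██████
·······██─██████
·······██───────
·······█████▢─▢▢
·······───────▣─
··········██────
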